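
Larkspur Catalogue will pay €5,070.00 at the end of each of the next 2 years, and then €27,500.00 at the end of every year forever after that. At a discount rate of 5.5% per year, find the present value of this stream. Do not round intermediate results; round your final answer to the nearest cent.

€458587.05

PV of 2-year annuity: €5,070.00 × [1 − (1+0.055)^−2] / 0.055 = 9360.84095
Perpetuity value at year 2: €27,500.00 / 0.055 = 500000.00000
PV of perpetuity: 500000.00000 / (1+0.055)^2 = 449226.20786
Total PV = 9360.84095 + 449226.20786 = 458587.04881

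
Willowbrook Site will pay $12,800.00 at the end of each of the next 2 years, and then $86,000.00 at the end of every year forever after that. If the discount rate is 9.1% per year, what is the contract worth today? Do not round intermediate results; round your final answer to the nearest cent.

PV of 2-year annuity: $12,800.00 × [1 − (1+0.091)^−2] / 0.091 = 22486.11882
Perpetuity value at year 2: $86,000.00 / 0.091 = 945054.94505
PV of perpetuity: 945054.94505 / (1+0.091)^2 = 793976.33421
Total PV = 22486.11882 + 793976.33421 = 816462.45303

$816462.45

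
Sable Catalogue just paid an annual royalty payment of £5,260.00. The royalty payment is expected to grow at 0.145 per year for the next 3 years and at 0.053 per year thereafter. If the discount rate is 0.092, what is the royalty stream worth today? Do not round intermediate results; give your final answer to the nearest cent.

£181080.53

D_1 = 6022.70000
D_2 = 6895.99150
D_3 = 7895.91027
Terminal value at year 3: TV = D_3×(1+g_2)/(r−g_2) = 8314.39351/0.039 = 213189.57722
P_0 = D_1/(1+r)^1 + D_2/(1+r)^2 + D_3/(1+r)^3 + TV/(1+r)^3
    = 5515.29304 + 5782.97668 + 6063.65228 + 163718.61169 = 181080.53369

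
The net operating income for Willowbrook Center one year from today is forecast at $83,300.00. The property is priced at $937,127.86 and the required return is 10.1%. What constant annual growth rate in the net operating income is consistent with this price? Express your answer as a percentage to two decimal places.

P = D₁/(r−g) ⇒ g = r − D₁/P = 0.101 − $83,300.00/$937,127.86 = 0.012111

1.21%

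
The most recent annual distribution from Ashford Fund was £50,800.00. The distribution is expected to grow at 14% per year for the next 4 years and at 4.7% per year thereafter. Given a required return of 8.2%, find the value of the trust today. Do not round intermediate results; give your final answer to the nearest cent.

£2104563.47

D_1 = 57912.00000
D_2 = 66019.68000
D_3 = 75262.43520
D_4 = 85799.17613
Terminal value at year 4: TV = D_4×(1+g_2)/(r−g_2) = 89831.73741/0.035 = 2566621.06874
P_0 = D_1/(1+r)^1 + D_2/(1+r)^2 + D_3/(1+r)^3 + D_4/(1+r)^4 + TV/(1+r)^4
    = 53523.10536 + 56392.18125 + 59415.05233 + 62599.96272 + 1872633.17039 = 2104563.47204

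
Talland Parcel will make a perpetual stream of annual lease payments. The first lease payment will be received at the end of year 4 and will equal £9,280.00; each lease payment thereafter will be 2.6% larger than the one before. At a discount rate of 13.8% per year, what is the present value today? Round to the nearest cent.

£56221.60

Value at end of year 3: C₁ / (r − g) = £9,280.00 / (0.138 − 0.026) = £82,857.1429
Discount to today: PV = £82,857.1429 / (1 + 0.138)^3 = £82,857.1429 / 1.473760 = £56,221.60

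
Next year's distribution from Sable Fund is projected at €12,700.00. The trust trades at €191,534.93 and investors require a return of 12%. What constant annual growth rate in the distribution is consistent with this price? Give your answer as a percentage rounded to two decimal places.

5.37%

P = D₁/(r−g) ⇒ g = r − D₁/P = 0.12 − €12,700.00/€191,534.93 = 0.053694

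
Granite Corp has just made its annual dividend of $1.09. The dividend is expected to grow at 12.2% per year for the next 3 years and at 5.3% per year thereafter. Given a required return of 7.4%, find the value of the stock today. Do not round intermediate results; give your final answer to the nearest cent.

$65.89

D_1 = 1.22298
D_2 = 1.37218
D_3 = 1.53959
Terminal value at year 3: TV = D_3×(1+g_2)/(r−g_2) = 1.62119/0.021 = 77.19944
P_0 = D_1/(1+r)^1 + D_2/(1+r)^2 + D_3/(1+r)^3 + TV/(1+r)^3
    = 1.13872 + 1.18961 + 1.24277 + 62.31625 = 65.88735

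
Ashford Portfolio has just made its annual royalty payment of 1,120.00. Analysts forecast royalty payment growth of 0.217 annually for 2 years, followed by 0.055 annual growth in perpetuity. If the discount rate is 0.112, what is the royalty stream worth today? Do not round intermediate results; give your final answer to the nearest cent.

27396.71

D_1 = 1363.04000
D_2 = 1658.81968
Terminal value at year 2: TV = D_2×(1+g_2)/(r−g_2) = 1750.05476/0.057 = 30702.71513
P_0 = D_1/(1+r)^1 + D_2/(1+r)^2 + TV/(1+r)^2
    = 1225.75540 + 1341.49669 + 24829.45623 = 27396.70832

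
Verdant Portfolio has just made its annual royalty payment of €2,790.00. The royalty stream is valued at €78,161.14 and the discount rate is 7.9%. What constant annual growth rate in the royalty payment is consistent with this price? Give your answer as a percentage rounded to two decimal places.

P = D₀(1+g)/(r−g) ⇒ P(r−g) = D₀(1+g) ⇒ g(P+D₀) = P·r − D₀
g = (P·r − D₀)/(P + D₀) = (€78,161.14×0.079 − €2,790.00) / (€78,161.14 + €2,790.00) = 0.041812

4.18%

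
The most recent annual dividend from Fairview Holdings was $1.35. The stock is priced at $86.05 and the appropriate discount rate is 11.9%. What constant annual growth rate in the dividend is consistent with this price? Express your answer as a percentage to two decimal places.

10.17%

P = D₀(1+g)/(r−g) ⇒ P(r−g) = D₀(1+g) ⇒ g(P+D₀) = P·r − D₀
g = (P·r − D₀)/(P + D₀) = ($86.05×0.119 − $1.35) / ($86.05 + $1.35) = 0.101716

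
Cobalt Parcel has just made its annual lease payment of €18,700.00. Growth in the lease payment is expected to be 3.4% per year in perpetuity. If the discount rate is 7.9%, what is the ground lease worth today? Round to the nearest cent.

€429684.44

D₁ = D₀ × (1 + g) = €18,700.00 × 1.034 = €19,335.8000
Growing perpetuity: P = D₁ / (r − g) = €19,335.8000 / (0.079 − 0.034) = €429,684.44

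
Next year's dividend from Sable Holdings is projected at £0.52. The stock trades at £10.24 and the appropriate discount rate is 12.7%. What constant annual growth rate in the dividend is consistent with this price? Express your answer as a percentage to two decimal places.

P = D₁/(r−g) ⇒ g = r − D₁/P = 0.127 − £0.52/£10.24 = 0.076219

7.62%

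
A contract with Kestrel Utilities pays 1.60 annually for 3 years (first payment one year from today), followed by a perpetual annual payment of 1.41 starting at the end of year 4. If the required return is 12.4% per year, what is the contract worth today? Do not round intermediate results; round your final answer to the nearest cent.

PV of 3-year annuity: 1.60 × [1 − (1+0.124)^−3] / 0.124 = 3.81667
Perpetuity value at year 3: 1.41 / 0.124 = 11.37097
PV of perpetuity: 11.37097 / (1+0.124)^3 = 8.00753
Total PV = 3.81667 + 8.00753 = 11.82420

11.82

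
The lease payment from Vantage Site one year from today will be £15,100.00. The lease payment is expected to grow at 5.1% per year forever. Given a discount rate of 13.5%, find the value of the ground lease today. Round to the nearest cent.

Growing perpetuity: P = D₁ / (r − g) = £15,100.0000 / (0.135 − 0.051) = £179,761.90

£179761.90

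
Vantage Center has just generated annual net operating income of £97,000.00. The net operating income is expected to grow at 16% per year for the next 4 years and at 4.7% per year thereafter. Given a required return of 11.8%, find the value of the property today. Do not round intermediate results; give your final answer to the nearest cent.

£2083606.96

D_1 = 112520.00000
D_2 = 130523.20000
D_3 = 151406.91200
D_4 = 175632.01792
Terminal value at year 4: TV = D_4×(1+g_2)/(r−g_2) = 183886.72276/0.071 = 2589953.84172
P_0 = D_1/(1+r)^1 + D_2/(1+r)^2 + D_3/(1+r)^3 + D_4/(1+r)^4 + TV/(1+r)^4
    = 100644.00716 + 104424.90903 + 108347.84837 + 112418.16110 + 1657772.03765 = 2083606.96332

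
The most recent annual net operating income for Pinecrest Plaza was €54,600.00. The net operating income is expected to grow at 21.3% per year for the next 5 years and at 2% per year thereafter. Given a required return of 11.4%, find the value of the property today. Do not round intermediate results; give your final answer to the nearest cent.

D_1 = 66229.80000
D_2 = 80336.74740
D_3 = 97448.47460
D_4 = 118204.99969
D_5 = 143382.66462
Terminal value at year 5: TV = D_5×(1+g_2)/(r−g_2) = 146250.31791/0.094 = 1555854.44586
P_0 = D_1/(1+r)^1 + D_2/(1+r)^2 + D_3/(1+r)^3 + D_4/(1+r)^4 + D_5/(1+r)^5 + TV/(1+r)^5
    = 59452.24417 + 64735.70213 + 70488.69541 + 76752.95110 + 83573.90457 + 906865.77296 = 1261869.27033

€1261869.27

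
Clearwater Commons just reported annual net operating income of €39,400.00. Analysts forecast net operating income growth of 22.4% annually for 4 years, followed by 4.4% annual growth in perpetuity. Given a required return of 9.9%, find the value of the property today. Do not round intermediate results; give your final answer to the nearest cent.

€1358525.07

D_1 = 48225.60000
D_2 = 59028.13440
D_3 = 72250.43651
D_4 = 88434.53428
Terminal value at year 4: TV = D_4×(1+g_2)/(r−g_2) = 92325.65379/0.055 = 1678648.25075
P_0 = D_1/(1+r)^1 + D_2/(1+r)^2 + D_3/(1+r)^3 + D_4/(1+r)^4 + TV/(1+r)^4
    = 43881.34668 + 48872.40067 + 54431.13596 + 60622.12049 + 1150718.06885 = 1358525.07264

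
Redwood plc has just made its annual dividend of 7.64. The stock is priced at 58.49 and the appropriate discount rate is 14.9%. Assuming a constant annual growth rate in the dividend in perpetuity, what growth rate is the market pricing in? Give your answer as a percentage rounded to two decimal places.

P = D₀(1+g)/(r−g) ⇒ P(r−g) = D₀(1+g) ⇒ g(P+D₀) = P·r − D₀
g = (P·r − D₀)/(P + D₀) = (58.49×0.149 − 7.64) / (58.49 + 7.64) = 0.016256

1.63%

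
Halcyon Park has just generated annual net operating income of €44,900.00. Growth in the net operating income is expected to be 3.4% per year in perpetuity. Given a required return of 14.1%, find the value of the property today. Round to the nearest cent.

€433893.46

D₁ = D₀ × (1 + g) = €44,900.00 × 1.034 = €46,426.6000
Growing perpetuity: P = D₁ / (r − g) = €46,426.6000 / (0.141 − 0.034) = €433,893.46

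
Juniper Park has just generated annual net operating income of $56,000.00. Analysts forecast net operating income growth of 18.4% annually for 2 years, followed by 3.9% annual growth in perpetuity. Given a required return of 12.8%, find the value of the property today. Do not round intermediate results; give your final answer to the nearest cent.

D_1 = 66304.00000
D_2 = 78503.93600
Terminal value at year 2: TV = D_2×(1+g_2)/(r−g_2) = 81565.58950/0.089 = 916467.29780
P_0 = D_1/(1+r)^1 + D_2/(1+r)^2 + TV/(1+r)^2
    = 58780.14184 + 61698.30491 + 720275.71692 = 840754.16368

$840754.16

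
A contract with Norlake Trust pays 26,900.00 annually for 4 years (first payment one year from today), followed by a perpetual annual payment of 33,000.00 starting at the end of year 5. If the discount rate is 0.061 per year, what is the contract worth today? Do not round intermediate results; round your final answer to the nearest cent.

PV of 4-year annuity: 26,900.00 × [1 − (1+0.061)^−4] / 0.061 = 92998.29772
Perpetuity value at year 4: 33,000.00 / 0.061 = 540983.60656
PV of perpetuity: 540983.60656 / (1+0.061)^4 = 426896.47552
Total PV = 92998.29772 + 426896.47552 = 519894.77324

519894.77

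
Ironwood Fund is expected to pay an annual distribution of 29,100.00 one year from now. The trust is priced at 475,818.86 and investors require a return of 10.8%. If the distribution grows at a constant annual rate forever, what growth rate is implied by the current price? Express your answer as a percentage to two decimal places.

4.68%

P = D₁/(r−g) ⇒ g = r − D₁/P = 0.108 − 29,100.00/475,818.86 = 0.046842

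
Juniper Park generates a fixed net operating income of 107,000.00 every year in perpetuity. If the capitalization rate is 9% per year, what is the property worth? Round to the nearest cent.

1188888.89

Level perpetuity: PV = C / r = 107,000.00 / 0.09 = 1,188,888.89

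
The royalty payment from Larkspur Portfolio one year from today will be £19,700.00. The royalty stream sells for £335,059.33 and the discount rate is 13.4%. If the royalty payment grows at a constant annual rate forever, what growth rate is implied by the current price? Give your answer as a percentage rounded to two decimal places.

7.52%

P = D₁/(r−g) ⇒ g = r − D₁/P = 0.134 − £19,700.00/£335,059.33 = 0.075204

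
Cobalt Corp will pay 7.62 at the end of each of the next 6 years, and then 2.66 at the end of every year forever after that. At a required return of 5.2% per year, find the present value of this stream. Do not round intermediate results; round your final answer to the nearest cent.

76.17

PV of 6-year annuity: 7.62 × [1 − (1+0.052)^−6] / 0.052 = 38.43062
Perpetuity value at year 6: 2.66 / 0.052 = 51.15385
PV of perpetuity: 51.15385 / (1+0.052)^6 = 37.73843
Total PV = 38.43062 + 37.73843 = 76.16905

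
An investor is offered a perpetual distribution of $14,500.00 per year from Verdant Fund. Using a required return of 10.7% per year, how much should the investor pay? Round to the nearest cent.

$135514.02

Level perpetuity: PV = C / r = $14,500.00 / 0.107 = $135,514.02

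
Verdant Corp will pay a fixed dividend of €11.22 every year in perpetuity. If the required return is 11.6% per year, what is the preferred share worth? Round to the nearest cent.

€96.72

Level perpetuity: PV = C / r = €11.22 / 0.116 = €96.72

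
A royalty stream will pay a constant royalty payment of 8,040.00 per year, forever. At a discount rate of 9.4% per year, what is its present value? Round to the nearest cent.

Level perpetuity: PV = C / r = 8,040.00 / 0.094 = 85,531.91

85531.91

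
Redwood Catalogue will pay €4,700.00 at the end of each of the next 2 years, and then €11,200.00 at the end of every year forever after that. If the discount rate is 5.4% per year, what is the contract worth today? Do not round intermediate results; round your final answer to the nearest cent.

€195389.40

PV of 2-year annuity: €4,700.00 × [1 − (1+0.054)^−2] / 0.054 = 8689.94595
Perpetuity value at year 2: €11,200.00 / 0.054 = 207407.40741
PV of perpetuity: 207407.40741 / (1+0.054)^2 = 186699.45109
Total PV = 8689.94595 + 186699.45109 = 195389.39704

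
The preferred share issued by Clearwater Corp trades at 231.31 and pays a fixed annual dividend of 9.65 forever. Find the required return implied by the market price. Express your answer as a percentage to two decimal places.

P = C/r ⇒ r = C/P = 9.65/231.31 = 0.041719

4.17%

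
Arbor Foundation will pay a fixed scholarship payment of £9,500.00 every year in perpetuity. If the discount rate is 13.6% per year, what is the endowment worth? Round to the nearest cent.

Level perpetuity: PV = C / r = £9,500.00 / 0.136 = £69,852.94

£69852.94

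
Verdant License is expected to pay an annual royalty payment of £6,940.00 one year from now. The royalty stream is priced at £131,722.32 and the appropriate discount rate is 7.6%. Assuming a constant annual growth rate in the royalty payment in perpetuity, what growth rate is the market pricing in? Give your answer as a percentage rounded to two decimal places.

2.33%

P = D₁/(r−g) ⇒ g = r − D₁/P = 0.076 − £6,940.00/£131,722.32 = 0.023313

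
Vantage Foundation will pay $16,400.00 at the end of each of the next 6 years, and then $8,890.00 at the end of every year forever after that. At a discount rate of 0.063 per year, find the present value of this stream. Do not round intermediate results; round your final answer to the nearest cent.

$177694.68

PV of 6-year annuity: $16,400.00 × [1 − (1+0.063)^−6] / 0.063 = 79889.55323
Perpetuity value at year 6: $8,890.00 / 0.063 = 141111.11111
PV of perpetuity: 141111.11111 / (1+0.063)^6 = 97805.12768
Total PV = 79889.55323 + 97805.12768 = 177694.68091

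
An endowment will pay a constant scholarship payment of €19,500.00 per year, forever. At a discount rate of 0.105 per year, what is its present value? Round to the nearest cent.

Level perpetuity: PV = C / r = €19,500.00 / 0.105 = €185,714.29

€185714.29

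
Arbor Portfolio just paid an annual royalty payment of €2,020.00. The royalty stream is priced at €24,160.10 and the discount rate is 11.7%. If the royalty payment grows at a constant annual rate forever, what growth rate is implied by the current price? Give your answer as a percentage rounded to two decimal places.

3.08%

P = D₀(1+g)/(r−g) ⇒ P(r−g) = D₀(1+g) ⇒ g(P+D₀) = P·r − D₀
g = (P·r − D₀)/(P + D₀) = (€24,160.10×0.117 − €2,020.00) / (€24,160.10 + €2,020.00) = 0.030815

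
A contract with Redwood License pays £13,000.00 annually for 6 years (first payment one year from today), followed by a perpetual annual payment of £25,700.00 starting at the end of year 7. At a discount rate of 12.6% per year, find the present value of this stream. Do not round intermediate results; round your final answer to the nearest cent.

£152628.76

PV of 6-year annuity: £13,000.00 × [1 − (1+0.126)^−6] / 0.126 = 52552.23430
Perpetuity value at year 6: £25,700.00 / 0.126 = 203968.25397
PV of perpetuity: 203968.25397 / (1+0.126)^6 = 100076.52923
Total PV = 52552.23430 + 100076.52923 = 152628.76353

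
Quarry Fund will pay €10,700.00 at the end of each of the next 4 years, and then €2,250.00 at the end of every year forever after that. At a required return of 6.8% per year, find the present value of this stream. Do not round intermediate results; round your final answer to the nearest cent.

PV of 4-year annuity: €10,700.00 × [1 − (1+0.068)^−4] / 0.068 = 36407.40221
Perpetuity value at year 4: €2,250.00 / 0.068 = 33088.23529
PV of perpetuity: 33088.23529 / (1+0.068)^4 = 25432.47315
Total PV = 36407.40221 + 25432.47315 = 61839.87535

€61839.88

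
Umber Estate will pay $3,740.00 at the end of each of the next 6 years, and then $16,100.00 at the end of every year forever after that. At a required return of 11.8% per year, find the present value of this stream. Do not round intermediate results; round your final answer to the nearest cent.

$85334.53

PV of 6-year annuity: $3,740.00 × [1 − (1+0.118)^−6] / 0.118 = 15464.15833
Perpetuity value at year 6: $16,100.00 / 0.118 = 136440.67797
PV of perpetuity: 136440.67797 / (1+0.118)^6 = 69870.37070
Total PV = 15464.15833 + 69870.37070 = 85334.52903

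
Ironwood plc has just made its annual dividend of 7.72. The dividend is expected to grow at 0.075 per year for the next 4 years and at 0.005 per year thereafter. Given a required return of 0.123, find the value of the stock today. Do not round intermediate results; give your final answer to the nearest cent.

D_1 = 8.29900
D_2 = 8.92142
D_3 = 9.59053
D_4 = 10.30982
Terminal value at year 4: TV = D_4×(1+g_2)/(r−g_2) = 10.36137/0.118 = 87.80823
P_0 = D_1/(1+r)^1 + D_2/(1+r)^2 + D_3/(1+r)^3 + D_4/(1+r)^4 + TV/(1+r)^4
    = 7.39003 + 7.07416 + 6.77179 + 6.48234 + 55.20980 = 82.92812

82.93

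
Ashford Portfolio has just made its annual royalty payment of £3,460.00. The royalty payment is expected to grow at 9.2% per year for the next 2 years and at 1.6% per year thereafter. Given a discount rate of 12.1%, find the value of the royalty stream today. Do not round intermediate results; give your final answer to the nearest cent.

£38423.59

D_1 = 3778.32000
D_2 = 4125.92544
Terminal value at year 2: TV = D_2×(1+g_2)/(r−g_2) = 4191.94025/0.105 = 39923.24045
P_0 = D_1/(1+r)^1 + D_2/(1+r)^2 + TV/(1+r)^2
    = 3370.49063 + 3283.29685 + 31769.80573 = 38423.59322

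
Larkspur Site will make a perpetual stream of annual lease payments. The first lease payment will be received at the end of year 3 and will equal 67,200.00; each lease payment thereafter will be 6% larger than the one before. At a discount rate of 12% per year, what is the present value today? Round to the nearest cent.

892857.14

Value at end of year 2: C₁ / (r − g) = 67,200.00 / (0.12 − 0.06) = 1,120,000.0000
Discount to today: PV = 1,120,000.0000 / (1 + 0.12)^2 = 1,120,000.0000 / 1.254400 = 892,857.14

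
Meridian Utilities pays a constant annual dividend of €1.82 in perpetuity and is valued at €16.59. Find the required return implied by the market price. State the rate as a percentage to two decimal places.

P = C/r ⇒ r = C/P = €1.82/€16.59 = 0.109705

10.97%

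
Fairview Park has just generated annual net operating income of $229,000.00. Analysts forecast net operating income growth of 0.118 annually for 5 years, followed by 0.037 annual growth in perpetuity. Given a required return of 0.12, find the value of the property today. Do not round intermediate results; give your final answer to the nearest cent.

D_1 = 256022.00000
D_2 = 286232.59600
D_3 = 320008.04233
D_4 = 357768.99132
D_5 = 399985.73230
Terminal value at year 5: TV = D_5×(1+g_2)/(r−g_2) = 414785.20439/0.083 = 4997412.10113
P_0 = D_1/(1+r)^1 + D_2/(1+r)^2 + D_3/(1+r)^3 + D_4/(1+r)^4 + D_5/(1+r)^5 + TV/(1+r)^5
    = 228591.07143 + 228182.87309 + 227775.40367 + 227368.66188 + 226962.64641 + 2835665.83527 = 3974546.49175

$3974546.49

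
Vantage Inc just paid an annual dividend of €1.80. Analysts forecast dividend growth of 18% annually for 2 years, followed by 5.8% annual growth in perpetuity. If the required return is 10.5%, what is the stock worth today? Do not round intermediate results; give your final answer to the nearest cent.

D_1 = 2.12400
D_2 = 2.50632
Terminal value at year 2: TV = D_2×(1+g_2)/(r−g_2) = 2.65169/0.047 = 56.41886
P_0 = D_1/(1+r)^1 + D_2/(1+r)^2 + TV/(1+r)^2
    = 1.92217 + 2.05264 + 46.20615 = 50.18096

€50.18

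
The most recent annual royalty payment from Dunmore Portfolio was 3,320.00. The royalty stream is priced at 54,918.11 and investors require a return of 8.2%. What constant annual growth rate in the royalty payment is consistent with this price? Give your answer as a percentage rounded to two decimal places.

P = D₀(1+g)/(r−g) ⇒ P(r−g) = D₀(1+g) ⇒ g(P+D₀) = P·r − D₀
g = (P·r − D₀)/(P + D₀) = (54,918.11×0.082 − 3,320.00) / (54,918.11 + 3,320.00) = 0.020318

2.03%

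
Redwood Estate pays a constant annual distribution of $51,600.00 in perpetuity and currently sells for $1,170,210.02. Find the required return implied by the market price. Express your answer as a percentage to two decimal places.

4.41%

P = C/r ⇒ r = C/P = $51,600.00/$1,170,210.02 = 0.044095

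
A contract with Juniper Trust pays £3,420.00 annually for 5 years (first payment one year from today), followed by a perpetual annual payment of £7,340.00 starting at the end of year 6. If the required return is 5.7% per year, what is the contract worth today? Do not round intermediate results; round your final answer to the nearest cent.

PV of 5-year annuity: £3,420.00 × [1 − (1+0.057)^−5] / 0.057 = 14524.62240
Perpetuity value at year 5: £7,340.00 / 0.057 = 128771.92982
PV of perpetuity: 128771.92982 / (1+0.057)^5 = 97599.20221
Total PV = 14524.62240 + 97599.20221 = 112123.82461

£112123.82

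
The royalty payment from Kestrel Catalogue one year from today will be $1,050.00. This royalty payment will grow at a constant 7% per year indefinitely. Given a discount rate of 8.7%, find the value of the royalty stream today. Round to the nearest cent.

Growing perpetuity: P = D₁ / (r − g) = $1,050.0000 / (0.087 − 0.07) = $61,764.71

$61764.71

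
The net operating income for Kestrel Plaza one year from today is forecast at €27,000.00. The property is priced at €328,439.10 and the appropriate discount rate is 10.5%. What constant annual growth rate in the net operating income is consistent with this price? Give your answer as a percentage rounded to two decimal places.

P = D₁/(r−g) ⇒ g = r − D₁/P = 0.105 − €27,000.00/€328,439.10 = 0.022793

2.28%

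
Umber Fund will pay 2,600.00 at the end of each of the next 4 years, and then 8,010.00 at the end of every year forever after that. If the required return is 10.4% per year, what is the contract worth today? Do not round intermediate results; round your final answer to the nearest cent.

PV of 4-year annuity: 2,600.00 × [1 − (1+0.104)^−4] / 0.104 = 8170.79057
Perpetuity value at year 4: 8,010.00 / 0.104 = 77019.23077
PV of perpetuity: 77019.23077 / (1+0.104)^4 = 51846.91060
Total PV = 8170.79057 + 51846.91060 = 60017.70117

60017.70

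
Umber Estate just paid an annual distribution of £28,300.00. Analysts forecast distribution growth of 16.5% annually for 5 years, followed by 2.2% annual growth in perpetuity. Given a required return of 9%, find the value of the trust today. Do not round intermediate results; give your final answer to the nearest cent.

D_1 = 32969.50000
D_2 = 38409.46750
D_3 = 44747.02964
D_4 = 52130.28953
D_5 = 60731.78730
Terminal value at year 5: TV = D_5×(1+g_2)/(r−g_2) = 62067.88662/0.068 = 912763.03853
P_0 = D_1/(1+r)^1 + D_2/(1+r)^2 + D_3/(1+r)^3 + D_4/(1+r)^4 + D_5/(1+r)^5 + TV/(1+r)^5
    = 30247.24771 + 32328.48035 + 34552.91707 + 36930.41136 + 39471.49471 + 593233.34700 = 766763.89819

£766763.90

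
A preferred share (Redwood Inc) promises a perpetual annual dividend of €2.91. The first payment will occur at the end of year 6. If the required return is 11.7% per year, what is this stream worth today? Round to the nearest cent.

€14.30

Value at end of year 5: C / r = €2.91 / 0.117 = €24.8718
Discount to today: PV = €24.8718 / (1 + 0.117)^5 = €24.8718 / 1.738865 = €14.30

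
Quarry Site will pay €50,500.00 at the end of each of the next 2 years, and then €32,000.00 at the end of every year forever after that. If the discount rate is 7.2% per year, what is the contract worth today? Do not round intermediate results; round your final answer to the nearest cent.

PV of 2-year annuity: €50,500.00 × [1 − (1+0.072)^−2] / 0.072 = 91052.43373
Perpetuity value at year 2: €32,000.00 / 0.072 = 444444.44444
PV of perpetuity: 444444.44444 / (1+0.072)^2 = 386747.85278
Total PV = 91052.43373 + 386747.85278 = 477800.28650

€477800.29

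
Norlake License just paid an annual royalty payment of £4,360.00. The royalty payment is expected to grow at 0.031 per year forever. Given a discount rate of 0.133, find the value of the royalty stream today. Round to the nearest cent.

£44070.20

D₁ = D₀ × (1 + g) = £4,360.00 × 1.031 = £4,495.1600
Growing perpetuity: P = D₁ / (r − g) = £4,495.1600 / (0.133 − 0.031) = £44,070.20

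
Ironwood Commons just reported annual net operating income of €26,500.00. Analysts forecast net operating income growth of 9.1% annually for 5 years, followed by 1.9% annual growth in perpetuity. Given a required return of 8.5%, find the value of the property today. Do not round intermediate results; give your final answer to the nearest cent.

D_1 = 28911.50000
D_2 = 31542.44650
D_3 = 34412.80913
D_4 = 37544.37476
D_5 = 40960.91287
Terminal value at year 5: TV = D_5×(1+g_2)/(r−g_2) = 41739.17021/0.066 = 632411.66985
P_0 = D_1/(1+r)^1 + D_2/(1+r)^2 + D_3/(1+r)^3 + D_4/(1+r)^4 + D_5/(1+r)^5 + TV/(1+r)^5
    = 26646.54378 + 26793.89794 + 26942.06696 + 27091.05535 + 27240.86764 + 420582.48667 = 555296.91833

€555296.92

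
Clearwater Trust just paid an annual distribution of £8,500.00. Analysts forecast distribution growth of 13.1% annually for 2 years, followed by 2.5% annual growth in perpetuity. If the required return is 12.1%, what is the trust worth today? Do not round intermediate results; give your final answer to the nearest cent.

£109609.77

D_1 = 9613.50000
D_2 = 10872.86850
Terminal value at year 2: TV = D_2×(1+g_2)/(r−g_2) = 11144.69021/0.096 = 116090.52305
P_0 = D_1/(1+r)^1 + D_2/(1+r)^2 + TV/(1+r)^2
    = 8575.82516 + 8652.32672 + 92381.61340 = 109609.76528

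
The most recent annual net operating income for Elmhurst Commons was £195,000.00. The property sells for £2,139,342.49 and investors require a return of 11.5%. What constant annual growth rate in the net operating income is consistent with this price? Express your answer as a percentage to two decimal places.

P = D₀(1+g)/(r−g) ⇒ P(r−g) = D₀(1+g) ⇒ g(P+D₀) = P·r − D₀
g = (P·r − D₀)/(P + D₀) = (£2,139,342.49×0.115 − £195,000.00) / (£2,139,342.49 + £195,000.00) = 0.021858

2.19%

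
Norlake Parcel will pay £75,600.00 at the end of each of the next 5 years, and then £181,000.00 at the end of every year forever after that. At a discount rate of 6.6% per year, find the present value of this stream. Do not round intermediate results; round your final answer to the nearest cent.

£2305595.22

PV of 5-year annuity: £75,600.00 × [1 − (1+0.066)^−5] / 0.066 = 313323.28660
Perpetuity value at year 5: £181,000.00 / 0.066 = 2742424.24242
PV of perpetuity: 2742424.24242 / (1+0.066)^5 = 1992271.92927
Total PV = 313323.28660 + 1992271.92927 = 2305595.21587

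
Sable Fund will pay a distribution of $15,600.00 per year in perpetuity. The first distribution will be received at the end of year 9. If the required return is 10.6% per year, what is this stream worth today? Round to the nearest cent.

Value at end of year 8: C / r = $15,600.00 / 0.106 = $147,169.8113
Discount to today: PV = $147,169.8113 / (1 + 0.106)^8 = $147,169.8113 / 2.238933 = $65,732.13

$65732.13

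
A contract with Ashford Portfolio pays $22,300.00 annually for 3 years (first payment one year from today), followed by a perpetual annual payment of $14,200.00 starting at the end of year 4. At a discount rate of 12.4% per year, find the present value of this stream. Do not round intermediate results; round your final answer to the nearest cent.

PV of 3-year annuity: $22,300.00 × [1 − (1+0.124)^−3] / 0.124 = 53194.81900
Perpetuity value at year 3: $14,200.00 / 0.124 = 114516.12903
PV of perpetuity: 114516.12903 / (1+0.124)^3 = 80643.19496
Total PV = 53194.81900 + 80643.19496 = 133838.01396

$133838.01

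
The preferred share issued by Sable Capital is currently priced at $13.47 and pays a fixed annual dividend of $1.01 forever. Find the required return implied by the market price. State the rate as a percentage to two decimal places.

7.50%

P = C/r ⇒ r = C/P = $1.01/$13.47 = 0.074981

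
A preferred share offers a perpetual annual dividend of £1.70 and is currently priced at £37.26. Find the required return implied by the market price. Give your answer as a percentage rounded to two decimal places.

4.56%

P = C/r ⇒ r = C/P = £1.70/£37.26 = 0.045625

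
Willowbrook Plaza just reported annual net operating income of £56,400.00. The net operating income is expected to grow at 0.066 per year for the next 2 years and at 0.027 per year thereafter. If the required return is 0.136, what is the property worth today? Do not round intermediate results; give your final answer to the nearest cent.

D_1 = 60122.40000
D_2 = 64090.47840
Terminal value at year 2: TV = D_2×(1+g_2)/(r−g_2) = 65820.92132/0.109 = 603861.66346
P_0 = D_1/(1+r)^1 + D_2/(1+r)^2 + TV/(1+r)^2
    = 52924.64789 + 49663.44599 + 467929.89940 = 570517.99328

£570517.99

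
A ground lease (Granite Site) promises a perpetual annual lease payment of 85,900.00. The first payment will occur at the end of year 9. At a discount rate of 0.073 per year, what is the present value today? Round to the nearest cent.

Value at end of year 8: C / r = 85,900.00 / 0.073 = 1,176,712.3288
Discount to today: PV = 1,176,712.3288 / (1 + 0.073)^8 = 1,176,712.3288 / 1.757105 = 669,688.02

669688.02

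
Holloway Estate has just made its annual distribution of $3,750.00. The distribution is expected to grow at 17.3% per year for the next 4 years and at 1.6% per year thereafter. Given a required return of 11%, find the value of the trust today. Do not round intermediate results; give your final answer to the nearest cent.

D_1 = 4398.75000
D_2 = 5159.73375
D_3 = 6052.36769
D_4 = 7099.42730
Terminal value at year 4: TV = D_4×(1+g_2)/(r−g_2) = 7213.01814/0.094 = 76734.23549
P_0 = D_1/(1+r)^1 + D_2/(1+r)^2 + D_3/(1+r)^3 + D_4/(1+r)^4 + TV/(1+r)^4
    = 3962.83784 + 4187.75566 + 4425.43909 + 4676.61266 + 50547.21769 = 67799.86294

$67799.86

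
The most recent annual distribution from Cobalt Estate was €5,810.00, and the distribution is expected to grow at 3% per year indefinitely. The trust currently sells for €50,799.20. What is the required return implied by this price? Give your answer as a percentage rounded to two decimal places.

D₁ = €5,810.00 × 1.03 = €5,984.3000
P = D₁/(r − g) ⇒ r = D₁/P + g = €5,984.3000/€50,799.20 + 0.03 = 0.117803 + 0.03 = 0.147803

14.78%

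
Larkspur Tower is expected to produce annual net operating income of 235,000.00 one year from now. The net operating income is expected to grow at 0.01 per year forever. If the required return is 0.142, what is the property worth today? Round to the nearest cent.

Growing perpetuity: P = D₁ / (r − g) = 235,000.0000 / (0.142 − 0.01) = 1,780,303.03

1780303.03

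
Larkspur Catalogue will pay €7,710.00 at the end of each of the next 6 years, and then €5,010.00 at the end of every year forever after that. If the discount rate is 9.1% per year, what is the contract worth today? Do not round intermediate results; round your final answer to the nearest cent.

€67130.90

PV of 6-year annuity: €7,710.00 × [1 − (1+0.091)^−6] / 0.091 = 34483.55665
Perpetuity value at year 6: €5,010.00 / 0.091 = 55054.94505
PV of perpetuity: 55054.94505 / (1+0.091)^6 = 32647.34210
Total PV = 34483.55665 + 32647.34210 = 67130.89875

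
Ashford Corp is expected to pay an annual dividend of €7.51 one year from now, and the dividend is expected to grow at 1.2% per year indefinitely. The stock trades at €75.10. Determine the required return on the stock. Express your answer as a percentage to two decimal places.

P = D₁/(r − g) ⇒ r = D₁/P + g = €7.5100/€75.10 + 0.012 = 0.100000 + 0.012 = 0.112000

11.20%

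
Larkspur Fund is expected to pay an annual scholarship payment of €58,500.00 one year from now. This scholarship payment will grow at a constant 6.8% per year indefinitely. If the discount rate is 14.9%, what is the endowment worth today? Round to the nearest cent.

€722222.22

Growing perpetuity: P = D₁ / (r − g) = €58,500.0000 / (0.149 − 0.068) = €722,222.22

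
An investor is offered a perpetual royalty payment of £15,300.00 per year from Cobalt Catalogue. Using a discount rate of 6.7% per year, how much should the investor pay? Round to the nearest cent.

Level perpetuity: PV = C / r = £15,300.00 / 0.067 = £228,358.21

£228358.21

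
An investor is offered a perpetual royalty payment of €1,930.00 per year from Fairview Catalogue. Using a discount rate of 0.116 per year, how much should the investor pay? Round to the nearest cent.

€16637.93

Level perpetuity: PV = C / r = €1,930.00 / 0.116 = €16,637.93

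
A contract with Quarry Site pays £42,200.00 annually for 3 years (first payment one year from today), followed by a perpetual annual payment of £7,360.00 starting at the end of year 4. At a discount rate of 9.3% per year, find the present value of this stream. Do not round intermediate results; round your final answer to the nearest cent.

£166860.69

PV of 3-year annuity: £42,200.00 × [1 − (1+0.093)^−3] / 0.093 = 106252.07246
Perpetuity value at year 3: £7,360.00 / 0.093 = 79139.78495
PV of perpetuity: 79139.78495 / (1+0.093)^3 = 60608.61781
Total PV = 106252.07246 + 60608.61781 = 166860.69027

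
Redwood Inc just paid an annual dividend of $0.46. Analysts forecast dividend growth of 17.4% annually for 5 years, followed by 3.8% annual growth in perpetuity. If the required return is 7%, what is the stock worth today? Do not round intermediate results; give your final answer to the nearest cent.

D_1 = 0.54004
D_2 = 0.63401
D_3 = 0.74432
D_4 = 0.87384
D_5 = 1.02588
Terminal value at year 5: TV = D_5×(1+g_2)/(r−g_2) = 1.06487/0.032 = 33.27712
P_0 = D_1/(1+r)^1 + D_2/(1+r)^2 + D_3/(1+r)^3 + D_4/(1+r)^4 + D_5/(1+r)^5 + TV/(1+r)^5
    = 0.50471 + 0.55377 + 0.60759 + 0.66665 + 0.73144 + 23.72612 = 26.79028

$26.79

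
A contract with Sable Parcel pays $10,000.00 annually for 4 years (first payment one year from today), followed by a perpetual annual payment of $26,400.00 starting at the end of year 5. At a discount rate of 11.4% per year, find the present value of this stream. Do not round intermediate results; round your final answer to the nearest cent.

$181130.34

PV of 4-year annuity: $10,000.00 × [1 − (1+0.114)^−4] / 0.114 = 30761.34362
Perpetuity value at year 4: $26,400.00 / 0.114 = 231578.94737
PV of perpetuity: 231578.94737 / (1+0.114)^4 = 150369.00022
Total PV = 30761.34362 + 150369.00022 = 181130.34384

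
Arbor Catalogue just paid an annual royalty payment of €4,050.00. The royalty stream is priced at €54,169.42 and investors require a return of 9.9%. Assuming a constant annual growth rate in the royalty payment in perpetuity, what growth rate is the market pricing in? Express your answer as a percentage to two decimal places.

2.25%

P = D₀(1+g)/(r−g) ⇒ P(r−g) = D₀(1+g) ⇒ g(P+D₀) = P·r − D₀
g = (P·r − D₀)/(P + D₀) = (€54,169.42×0.099 − €4,050.00) / (€54,169.42 + €4,050.00) = 0.022549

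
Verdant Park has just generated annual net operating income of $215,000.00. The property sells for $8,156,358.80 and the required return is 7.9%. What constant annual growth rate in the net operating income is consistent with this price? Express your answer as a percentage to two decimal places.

5.13%

P = D₀(1+g)/(r−g) ⇒ P(r−g) = D₀(1+g) ⇒ g(P+D₀) = P·r − D₀
g = (P·r − D₀)/(P + D₀) = ($8,156,358.80×0.079 − $215,000.00) / ($8,156,358.80 + $215,000.00) = 0.051288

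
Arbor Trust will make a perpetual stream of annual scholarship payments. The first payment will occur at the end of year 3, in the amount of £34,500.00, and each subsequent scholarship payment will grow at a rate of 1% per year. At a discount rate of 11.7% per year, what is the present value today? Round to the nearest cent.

£258421.70

Value at end of year 2: C₁ / (r − g) = £34,500.00 / (0.117 − 0.01) = £322,429.9065
Discount to today: PV = £322,429.9065 / (1 + 0.117)^2 = £322,429.9065 / 1.247689 = £258,421.70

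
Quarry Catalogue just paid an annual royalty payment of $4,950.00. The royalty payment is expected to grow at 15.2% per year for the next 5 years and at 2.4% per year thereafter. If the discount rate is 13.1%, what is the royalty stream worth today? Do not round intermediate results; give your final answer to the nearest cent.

$78099.53

D_1 = 5702.40000
D_2 = 6569.16480
D_3 = 7567.67785
D_4 = 8717.96488
D_5 = 10043.09554
Terminal value at year 5: TV = D_5×(1+g_2)/(r−g_2) = 10284.12984/0.107 = 96113.36297
P_0 = D_1/(1+r)^1 + D_2/(1+r)^2 + D_3/(1+r)^3 + D_4/(1+r)^4 + D_5/(1+r)^5 + TV/(1+r)^5
    = 5041.90981 + 5135.52618 + 5230.88077 + 5328.00588 + 5426.93437 + 51936.26914 = 78099.52616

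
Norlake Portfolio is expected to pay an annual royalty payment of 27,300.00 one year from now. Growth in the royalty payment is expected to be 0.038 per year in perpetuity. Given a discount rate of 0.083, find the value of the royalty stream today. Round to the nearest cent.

Growing perpetuity: P = D₁ / (r − g) = 27,300.0000 / (0.083 − 0.038) = 606,666.67

606666.67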